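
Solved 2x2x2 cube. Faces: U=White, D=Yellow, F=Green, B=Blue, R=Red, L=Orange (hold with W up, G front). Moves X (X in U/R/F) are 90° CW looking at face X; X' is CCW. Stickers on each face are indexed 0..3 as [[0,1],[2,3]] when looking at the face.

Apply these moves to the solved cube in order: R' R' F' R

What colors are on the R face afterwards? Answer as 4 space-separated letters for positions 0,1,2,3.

After move 1 (R'): R=RRRR U=WBWB F=GWGW D=YGYG B=YBYB
After move 2 (R'): R=RRRR U=WYWY F=GBGB D=YWYW B=GBGB
After move 3 (F'): F=BBGG U=WYRR R=WRYR D=OOYW L=OYOW
After move 4 (R): R=YWRR U=WBRG F=BOGW D=OGYG B=RBYB
Query: R face = YWRR

Answer: Y W R R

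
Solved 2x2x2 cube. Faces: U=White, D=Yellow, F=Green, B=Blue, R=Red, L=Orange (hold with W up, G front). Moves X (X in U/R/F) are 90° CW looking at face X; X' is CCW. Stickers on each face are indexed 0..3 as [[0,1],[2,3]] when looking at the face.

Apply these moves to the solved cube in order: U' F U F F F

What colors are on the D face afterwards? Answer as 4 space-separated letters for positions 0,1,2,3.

Answer: O Y Y Y

Derivation:
After move 1 (U'): U=WWWW F=OOGG R=GGRR B=RRBB L=BBOO
After move 2 (F): F=GOGO U=WWOB R=WGWR D=RGYY L=BYOY
After move 3 (U): U=OWBW F=WGGO R=RRWR B=BYBB L=GOOY
After move 4 (F): F=GWOG U=OWYO R=BRWR D=WRYY L=GROG
After move 5 (F): F=OGGW U=OWGR R=YROR D=WBYY L=GWOR
After move 6 (F): F=GOWG U=OWRW R=GRRR D=OYYY L=GWOB
Query: D face = OYYY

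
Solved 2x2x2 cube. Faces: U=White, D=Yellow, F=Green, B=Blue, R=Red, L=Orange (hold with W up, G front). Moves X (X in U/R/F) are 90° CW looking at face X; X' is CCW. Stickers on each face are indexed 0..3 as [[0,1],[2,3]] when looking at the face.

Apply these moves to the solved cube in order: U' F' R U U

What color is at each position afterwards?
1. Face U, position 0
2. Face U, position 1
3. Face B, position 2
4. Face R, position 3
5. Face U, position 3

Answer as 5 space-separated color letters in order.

After move 1 (U'): U=WWWW F=OOGG R=GGRR B=RRBB L=BBOO
After move 2 (F'): F=OGOG U=WWGR R=YGYR D=BOYY L=BWOW
After move 3 (R): R=YYRG U=WGGG F=OOOY D=BBYR B=RRWB
After move 4 (U): U=GWGG F=YYOY R=RRRG B=BWWB L=OOOW
After move 5 (U): U=GGGW F=RROY R=BWRG B=OOWB L=YYOW
Query 1: U[0] = G
Query 2: U[1] = G
Query 3: B[2] = W
Query 4: R[3] = G
Query 5: U[3] = W

Answer: G G W G W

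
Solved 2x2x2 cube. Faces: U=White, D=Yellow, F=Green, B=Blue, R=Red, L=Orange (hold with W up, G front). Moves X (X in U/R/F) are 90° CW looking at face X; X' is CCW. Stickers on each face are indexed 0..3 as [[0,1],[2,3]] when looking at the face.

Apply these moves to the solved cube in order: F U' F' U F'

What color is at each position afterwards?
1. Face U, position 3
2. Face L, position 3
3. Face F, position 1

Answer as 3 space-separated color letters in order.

Answer: R W G

Derivation:
After move 1 (F): F=GGGG U=WWOO R=WRWR D=RRYY L=OYOY
After move 2 (U'): U=WOWO F=OYGG R=GGWR B=WRBB L=BBOY
After move 3 (F'): F=YGOG U=WOGW R=RGRR D=BYYY L=BOOW
After move 4 (U): U=GWWO F=RGOG R=WRRR B=BOBB L=YGOW
After move 5 (F'): F=GGRO U=GWWR R=YRBR D=GWYY L=YOOW
Query 1: U[3] = R
Query 2: L[3] = W
Query 3: F[1] = G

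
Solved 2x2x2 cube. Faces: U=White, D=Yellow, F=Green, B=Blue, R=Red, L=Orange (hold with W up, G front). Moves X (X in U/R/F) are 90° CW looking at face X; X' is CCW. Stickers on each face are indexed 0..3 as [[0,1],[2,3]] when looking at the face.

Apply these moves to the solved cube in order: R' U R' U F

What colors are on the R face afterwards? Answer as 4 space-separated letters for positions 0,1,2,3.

Answer: O O Y R

Derivation:
After move 1 (R'): R=RRRR U=WBWB F=GWGW D=YGYG B=YBYB
After move 2 (U): U=WWBB F=RRGW R=YBRR B=OOYB L=GWOO
After move 3 (R'): R=BRYR U=WYBO F=RWGB D=YRYW B=GOGB
After move 4 (U): U=BWOY F=BRGB R=GOYR B=GWGB L=RWOO
After move 5 (F): F=GBBR U=BWOW R=OOYR D=YGYW L=RYOR
Query: R face = OOYR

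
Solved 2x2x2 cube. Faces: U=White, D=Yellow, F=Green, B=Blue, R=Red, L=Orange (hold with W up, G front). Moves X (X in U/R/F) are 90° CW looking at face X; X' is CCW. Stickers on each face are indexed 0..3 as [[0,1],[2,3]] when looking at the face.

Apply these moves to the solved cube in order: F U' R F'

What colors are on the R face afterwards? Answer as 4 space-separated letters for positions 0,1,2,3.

After move 1 (F): F=GGGG U=WWOO R=WRWR D=RRYY L=OYOY
After move 2 (U'): U=WOWO F=OYGG R=GGWR B=WRBB L=BBOY
After move 3 (R): R=WGRG U=WYWG F=ORGY D=RBYW B=OROB
After move 4 (F'): F=RYOG U=WYWR R=BGRG D=BYYW L=BGOW
Query: R face = BGRG

Answer: B G R G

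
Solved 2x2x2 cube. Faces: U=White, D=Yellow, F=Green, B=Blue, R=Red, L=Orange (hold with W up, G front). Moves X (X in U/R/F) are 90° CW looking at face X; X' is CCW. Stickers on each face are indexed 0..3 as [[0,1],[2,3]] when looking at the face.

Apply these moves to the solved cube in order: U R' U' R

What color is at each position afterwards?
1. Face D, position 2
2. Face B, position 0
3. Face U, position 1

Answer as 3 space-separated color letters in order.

Answer: Y W G

Derivation:
After move 1 (U): U=WWWW F=RRGG R=BBRR B=OOBB L=GGOO
After move 2 (R'): R=BRBR U=WBWO F=RWGW D=YRYG B=YOYB
After move 3 (U'): U=BOWW F=GGGW R=RWBR B=BRYB L=YOOO
After move 4 (R): R=BRRW U=BGWW F=GRGG D=YYYB B=WROB
Query 1: D[2] = Y
Query 2: B[0] = W
Query 3: U[1] = G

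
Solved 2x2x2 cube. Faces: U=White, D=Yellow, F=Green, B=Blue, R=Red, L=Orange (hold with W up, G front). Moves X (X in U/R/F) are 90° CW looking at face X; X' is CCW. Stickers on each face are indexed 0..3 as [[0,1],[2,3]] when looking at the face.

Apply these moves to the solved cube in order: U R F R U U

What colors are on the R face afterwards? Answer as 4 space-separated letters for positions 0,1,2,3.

After move 1 (U): U=WWWW F=RRGG R=BBRR B=OOBB L=GGOO
After move 2 (R): R=RBRB U=WRWG F=RYGY D=YBYO B=WOWB
After move 3 (F): F=GRYY U=WROG R=WBGB D=RRYO L=GYOB
After move 4 (R): R=GWBB U=WROY F=GRYO D=RWYW B=GORB
After move 5 (U): U=OWYR F=GWYO R=GOBB B=GYRB L=GROB
After move 6 (U): U=YORW F=GOYO R=GYBB B=GRRB L=GWOB
Query: R face = GYBB

Answer: G Y B B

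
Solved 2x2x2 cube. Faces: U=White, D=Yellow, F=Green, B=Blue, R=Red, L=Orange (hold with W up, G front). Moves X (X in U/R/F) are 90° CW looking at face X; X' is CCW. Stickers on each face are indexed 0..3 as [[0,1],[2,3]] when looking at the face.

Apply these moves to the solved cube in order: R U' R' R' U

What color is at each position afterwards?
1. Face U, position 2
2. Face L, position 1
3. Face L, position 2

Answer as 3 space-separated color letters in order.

Answer: B W O

Derivation:
After move 1 (R): R=RRRR U=WGWG F=GYGY D=YBYB B=WBWB
After move 2 (U'): U=GGWW F=OOGY R=GYRR B=RRWB L=WBOO
After move 3 (R'): R=YRGR U=GWWR F=OGGW D=YOYY B=BRBB
After move 4 (R'): R=RRYG U=GBWB F=OWGR D=YGYW B=YROB
After move 5 (U): U=WGBB F=RRGR R=YRYG B=WBOB L=OWOO
Query 1: U[2] = B
Query 2: L[1] = W
Query 3: L[2] = O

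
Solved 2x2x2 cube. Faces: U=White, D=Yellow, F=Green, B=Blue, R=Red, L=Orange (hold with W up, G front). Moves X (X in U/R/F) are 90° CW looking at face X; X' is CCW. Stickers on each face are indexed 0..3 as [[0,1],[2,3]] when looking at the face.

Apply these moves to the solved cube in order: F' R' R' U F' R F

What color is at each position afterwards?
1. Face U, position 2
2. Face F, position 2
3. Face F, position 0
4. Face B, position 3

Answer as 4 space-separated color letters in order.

After move 1 (F'): F=GGGG U=WWRR R=YRYR D=OOYY L=OWOW
After move 2 (R'): R=RRYY U=WBRB F=GWGR D=OGYG B=YBOB
After move 3 (R'): R=RYRY U=WORY F=GBGB D=OWYR B=GBGB
After move 4 (U): U=RWYO F=RYGB R=GBRY B=OWGB L=GBOW
After move 5 (F'): F=YBRG U=RWGR R=WBOY D=BWYR L=GOOY
After move 6 (R): R=OWYB U=RBGG F=YWRR D=BGYO B=RWWB
After move 7 (F): F=RYRW U=RBYO R=GWGB D=YOYO L=GBOG
Query 1: U[2] = Y
Query 2: F[2] = R
Query 3: F[0] = R
Query 4: B[3] = B

Answer: Y R R B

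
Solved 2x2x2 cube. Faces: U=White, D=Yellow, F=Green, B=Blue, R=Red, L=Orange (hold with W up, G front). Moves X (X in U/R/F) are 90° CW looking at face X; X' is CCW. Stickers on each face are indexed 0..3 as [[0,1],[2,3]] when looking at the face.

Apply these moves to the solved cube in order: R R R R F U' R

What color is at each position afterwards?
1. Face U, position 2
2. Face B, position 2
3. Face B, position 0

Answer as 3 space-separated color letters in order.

Answer: W O O

Derivation:
After move 1 (R): R=RRRR U=WGWG F=GYGY D=YBYB B=WBWB
After move 2 (R): R=RRRR U=WYWY F=GBGB D=YWYW B=GBGB
After move 3 (R): R=RRRR U=WBWB F=GWGW D=YGYG B=YBYB
After move 4 (R): R=RRRR U=WWWW F=GGGG D=YYYY B=BBBB
After move 5 (F): F=GGGG U=WWOO R=WRWR D=RRYY L=OYOY
After move 6 (U'): U=WOWO F=OYGG R=GGWR B=WRBB L=BBOY
After move 7 (R): R=WGRG U=WYWG F=ORGY D=RBYW B=OROB
Query 1: U[2] = W
Query 2: B[2] = O
Query 3: B[0] = O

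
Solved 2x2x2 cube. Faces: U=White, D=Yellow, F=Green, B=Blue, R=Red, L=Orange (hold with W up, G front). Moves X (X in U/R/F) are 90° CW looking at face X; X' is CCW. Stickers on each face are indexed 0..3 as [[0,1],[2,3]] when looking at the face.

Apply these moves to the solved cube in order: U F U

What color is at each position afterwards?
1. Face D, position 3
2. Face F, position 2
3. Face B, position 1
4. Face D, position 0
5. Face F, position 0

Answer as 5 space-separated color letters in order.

Answer: Y G Y R W

Derivation:
After move 1 (U): U=WWWW F=RRGG R=BBRR B=OOBB L=GGOO
After move 2 (F): F=GRGR U=WWOG R=WBWR D=RBYY L=GYOY
After move 3 (U): U=OWGW F=WBGR R=OOWR B=GYBB L=GROY
Query 1: D[3] = Y
Query 2: F[2] = G
Query 3: B[1] = Y
Query 4: D[0] = R
Query 5: F[0] = W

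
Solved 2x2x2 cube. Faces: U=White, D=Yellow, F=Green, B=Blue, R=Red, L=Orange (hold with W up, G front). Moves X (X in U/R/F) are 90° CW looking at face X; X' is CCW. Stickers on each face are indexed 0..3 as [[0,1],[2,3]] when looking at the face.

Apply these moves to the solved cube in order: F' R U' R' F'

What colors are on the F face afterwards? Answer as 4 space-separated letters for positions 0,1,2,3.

Answer: G R O G

Derivation:
After move 1 (F'): F=GGGG U=WWRR R=YRYR D=OOYY L=OWOW
After move 2 (R): R=YYRR U=WGRG F=GOGY D=OBYB B=RBWB
After move 3 (U'): U=GGWR F=OWGY R=GORR B=YYWB L=RBOW
After move 4 (R'): R=ORGR U=GWWY F=OGGR D=OWYY B=BYBB
After move 5 (F'): F=GROG U=GWOG R=WROR D=BWYY L=RYOW
Query: F face = GROG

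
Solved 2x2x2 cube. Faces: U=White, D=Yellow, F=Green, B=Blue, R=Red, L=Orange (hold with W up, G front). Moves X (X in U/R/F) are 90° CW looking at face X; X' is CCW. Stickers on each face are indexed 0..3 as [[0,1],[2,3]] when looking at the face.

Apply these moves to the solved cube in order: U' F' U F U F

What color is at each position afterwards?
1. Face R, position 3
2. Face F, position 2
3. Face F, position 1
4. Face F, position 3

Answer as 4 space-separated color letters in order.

After move 1 (U'): U=WWWW F=OOGG R=GGRR B=RRBB L=BBOO
After move 2 (F'): F=OGOG U=WWGR R=YGYR D=BOYY L=BWOW
After move 3 (U): U=GWRW F=YGOG R=RRYR B=BWBB L=OGOW
After move 4 (F): F=OYGG U=GWWG R=RRWR D=YRYY L=OBOO
After move 5 (U): U=WGGW F=RRGG R=BWWR B=OBBB L=OYOO
After move 6 (F): F=GRGR U=WGOY R=GWWR D=WBYY L=OYOR
Query 1: R[3] = R
Query 2: F[2] = G
Query 3: F[1] = R
Query 4: F[3] = R

Answer: R G R R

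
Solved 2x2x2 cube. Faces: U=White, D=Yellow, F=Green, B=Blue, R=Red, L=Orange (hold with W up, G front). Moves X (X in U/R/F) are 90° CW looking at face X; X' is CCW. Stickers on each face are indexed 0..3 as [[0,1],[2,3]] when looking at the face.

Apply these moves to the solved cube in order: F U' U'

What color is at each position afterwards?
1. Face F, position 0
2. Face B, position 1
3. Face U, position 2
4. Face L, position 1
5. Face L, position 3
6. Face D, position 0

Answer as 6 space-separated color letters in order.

Answer: B G W R Y R

Derivation:
After move 1 (F): F=GGGG U=WWOO R=WRWR D=RRYY L=OYOY
After move 2 (U'): U=WOWO F=OYGG R=GGWR B=WRBB L=BBOY
After move 3 (U'): U=OOWW F=BBGG R=OYWR B=GGBB L=WROY
Query 1: F[0] = B
Query 2: B[1] = G
Query 3: U[2] = W
Query 4: L[1] = R
Query 5: L[3] = Y
Query 6: D[0] = R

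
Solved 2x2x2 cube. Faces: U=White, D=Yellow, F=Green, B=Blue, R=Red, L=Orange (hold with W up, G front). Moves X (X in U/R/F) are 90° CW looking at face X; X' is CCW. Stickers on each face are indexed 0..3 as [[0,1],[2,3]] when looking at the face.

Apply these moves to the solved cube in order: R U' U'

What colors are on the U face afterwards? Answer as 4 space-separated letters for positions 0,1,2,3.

Answer: G W G W

Derivation:
After move 1 (R): R=RRRR U=WGWG F=GYGY D=YBYB B=WBWB
After move 2 (U'): U=GGWW F=OOGY R=GYRR B=RRWB L=WBOO
After move 3 (U'): U=GWGW F=WBGY R=OORR B=GYWB L=RROO
Query: U face = GWGW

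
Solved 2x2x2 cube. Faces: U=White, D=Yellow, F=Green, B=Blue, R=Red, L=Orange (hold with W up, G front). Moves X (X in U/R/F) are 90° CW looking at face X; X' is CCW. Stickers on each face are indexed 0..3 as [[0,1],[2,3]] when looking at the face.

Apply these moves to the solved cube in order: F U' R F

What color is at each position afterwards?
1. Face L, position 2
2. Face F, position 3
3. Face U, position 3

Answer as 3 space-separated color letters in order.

Answer: O R B

Derivation:
After move 1 (F): F=GGGG U=WWOO R=WRWR D=RRYY L=OYOY
After move 2 (U'): U=WOWO F=OYGG R=GGWR B=WRBB L=BBOY
After move 3 (R): R=WGRG U=WYWG F=ORGY D=RBYW B=OROB
After move 4 (F): F=GOYR U=WYYB R=WGGG D=RWYW L=BROB
Query 1: L[2] = O
Query 2: F[3] = R
Query 3: U[3] = B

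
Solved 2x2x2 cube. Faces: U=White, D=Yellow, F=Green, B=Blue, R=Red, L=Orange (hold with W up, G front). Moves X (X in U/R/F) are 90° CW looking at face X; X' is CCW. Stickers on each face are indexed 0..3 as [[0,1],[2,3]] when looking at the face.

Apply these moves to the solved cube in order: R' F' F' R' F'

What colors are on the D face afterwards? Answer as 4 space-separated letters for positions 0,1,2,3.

After move 1 (R'): R=RRRR U=WBWB F=GWGW D=YGYG B=YBYB
After move 2 (F'): F=WWGG U=WBRR R=GRYR D=OOYG L=OBOW
After move 3 (F'): F=WGWG U=WBGY R=OROR D=BWYG L=OROR
After move 4 (R'): R=RROO U=WYGY F=WBWY D=BGYG B=GBWB
After move 5 (F'): F=BYWW U=WYRO R=GRBO D=RRYG L=OYOG
Query: D face = RRYG

Answer: R R Y G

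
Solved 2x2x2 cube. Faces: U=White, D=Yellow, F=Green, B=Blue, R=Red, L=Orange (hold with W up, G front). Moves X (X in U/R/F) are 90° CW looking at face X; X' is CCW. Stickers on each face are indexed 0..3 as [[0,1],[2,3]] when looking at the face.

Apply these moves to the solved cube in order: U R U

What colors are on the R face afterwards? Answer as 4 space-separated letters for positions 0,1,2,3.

Answer: W O R B

Derivation:
After move 1 (U): U=WWWW F=RRGG R=BBRR B=OOBB L=GGOO
After move 2 (R): R=RBRB U=WRWG F=RYGY D=YBYO B=WOWB
After move 3 (U): U=WWGR F=RBGY R=WORB B=GGWB L=RYOO
Query: R face = WORB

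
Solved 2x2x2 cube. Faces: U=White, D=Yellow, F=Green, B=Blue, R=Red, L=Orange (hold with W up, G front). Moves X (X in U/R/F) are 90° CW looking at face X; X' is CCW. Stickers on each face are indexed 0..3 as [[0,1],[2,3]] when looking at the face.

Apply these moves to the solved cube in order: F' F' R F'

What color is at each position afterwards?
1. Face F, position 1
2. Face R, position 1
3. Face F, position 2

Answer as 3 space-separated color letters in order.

After move 1 (F'): F=GGGG U=WWRR R=YRYR D=OOYY L=OWOW
After move 2 (F'): F=GGGG U=WWYY R=OROR D=WWYY L=OROR
After move 3 (R): R=OORR U=WGYG F=GWGY D=WBYB B=YBWB
After move 4 (F'): F=WYGG U=WGOR R=BOWR D=RRYB L=OGOY
Query 1: F[1] = Y
Query 2: R[1] = O
Query 3: F[2] = G

Answer: Y O G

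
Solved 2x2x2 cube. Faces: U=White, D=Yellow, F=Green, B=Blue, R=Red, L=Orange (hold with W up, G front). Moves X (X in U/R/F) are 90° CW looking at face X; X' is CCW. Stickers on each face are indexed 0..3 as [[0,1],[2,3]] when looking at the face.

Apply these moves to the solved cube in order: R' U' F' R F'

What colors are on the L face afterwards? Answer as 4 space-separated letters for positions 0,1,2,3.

After move 1 (R'): R=RRRR U=WBWB F=GWGW D=YGYG B=YBYB
After move 2 (U'): U=BBWW F=OOGW R=GWRR B=RRYB L=YBOO
After move 3 (F'): F=OWOG U=BBGR R=GWYR D=BOYG L=YWOW
After move 4 (R): R=YGRW U=BWGG F=OOOG D=BYYR B=RRBB
After move 5 (F'): F=OGOO U=BWYR R=YGBW D=WWYR L=YGOG
Query: L face = YGOG

Answer: Y G O G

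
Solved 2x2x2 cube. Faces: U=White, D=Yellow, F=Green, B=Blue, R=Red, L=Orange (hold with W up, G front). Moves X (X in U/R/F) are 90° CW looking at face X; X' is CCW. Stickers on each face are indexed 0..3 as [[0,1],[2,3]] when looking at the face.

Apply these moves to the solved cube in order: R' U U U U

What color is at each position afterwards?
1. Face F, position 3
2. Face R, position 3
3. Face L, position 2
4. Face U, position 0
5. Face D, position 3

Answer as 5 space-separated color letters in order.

Answer: W R O W G

Derivation:
After move 1 (R'): R=RRRR U=WBWB F=GWGW D=YGYG B=YBYB
After move 2 (U): U=WWBB F=RRGW R=YBRR B=OOYB L=GWOO
After move 3 (U): U=BWBW F=YBGW R=OORR B=GWYB L=RROO
After move 4 (U): U=BBWW F=OOGW R=GWRR B=RRYB L=YBOO
After move 5 (U): U=WBWB F=GWGW R=RRRR B=YBYB L=OOOO
Query 1: F[3] = W
Query 2: R[3] = R
Query 3: L[2] = O
Query 4: U[0] = W
Query 5: D[3] = G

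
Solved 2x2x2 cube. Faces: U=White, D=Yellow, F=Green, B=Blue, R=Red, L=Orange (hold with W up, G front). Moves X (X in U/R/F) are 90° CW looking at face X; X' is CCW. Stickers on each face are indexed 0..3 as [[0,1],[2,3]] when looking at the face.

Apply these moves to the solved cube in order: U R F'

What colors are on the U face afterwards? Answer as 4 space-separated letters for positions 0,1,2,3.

Answer: W R R R

Derivation:
After move 1 (U): U=WWWW F=RRGG R=BBRR B=OOBB L=GGOO
After move 2 (R): R=RBRB U=WRWG F=RYGY D=YBYO B=WOWB
After move 3 (F'): F=YYRG U=WRRR R=BBYB D=GOYO L=GGOW
Query: U face = WRRR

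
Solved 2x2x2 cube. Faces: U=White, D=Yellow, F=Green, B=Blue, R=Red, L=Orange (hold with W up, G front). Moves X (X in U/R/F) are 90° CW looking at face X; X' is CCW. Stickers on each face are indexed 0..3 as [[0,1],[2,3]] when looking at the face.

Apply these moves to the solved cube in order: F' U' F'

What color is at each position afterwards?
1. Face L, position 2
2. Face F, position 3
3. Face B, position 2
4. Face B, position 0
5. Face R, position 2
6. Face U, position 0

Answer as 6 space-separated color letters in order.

After move 1 (F'): F=GGGG U=WWRR R=YRYR D=OOYY L=OWOW
After move 2 (U'): U=WRWR F=OWGG R=GGYR B=YRBB L=BBOW
After move 3 (F'): F=WGOG U=WRGY R=OGOR D=BWYY L=BROW
Query 1: L[2] = O
Query 2: F[3] = G
Query 3: B[2] = B
Query 4: B[0] = Y
Query 5: R[2] = O
Query 6: U[0] = W

Answer: O G B Y O W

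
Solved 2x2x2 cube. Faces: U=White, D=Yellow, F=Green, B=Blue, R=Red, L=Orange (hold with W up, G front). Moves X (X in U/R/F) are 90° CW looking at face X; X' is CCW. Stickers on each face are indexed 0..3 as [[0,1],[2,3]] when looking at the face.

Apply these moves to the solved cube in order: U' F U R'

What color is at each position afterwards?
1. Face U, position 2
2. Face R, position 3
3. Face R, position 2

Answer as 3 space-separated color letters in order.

Answer: B W R

Derivation:
After move 1 (U'): U=WWWW F=OOGG R=GGRR B=RRBB L=BBOO
After move 2 (F): F=GOGO U=WWOB R=WGWR D=RGYY L=BYOY
After move 3 (U): U=OWBW F=WGGO R=RRWR B=BYBB L=GOOY
After move 4 (R'): R=RRRW U=OBBB F=WWGW D=RGYO B=YYGB
Query 1: U[2] = B
Query 2: R[3] = W
Query 3: R[2] = R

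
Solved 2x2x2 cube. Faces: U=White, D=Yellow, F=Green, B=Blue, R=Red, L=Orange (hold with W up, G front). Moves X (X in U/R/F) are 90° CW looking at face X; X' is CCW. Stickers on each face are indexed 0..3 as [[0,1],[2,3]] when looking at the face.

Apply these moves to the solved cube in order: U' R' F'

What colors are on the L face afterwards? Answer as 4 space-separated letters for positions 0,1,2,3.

Answer: B R O W

Derivation:
After move 1 (U'): U=WWWW F=OOGG R=GGRR B=RRBB L=BBOO
After move 2 (R'): R=GRGR U=WBWR F=OWGW D=YOYG B=YRYB
After move 3 (F'): F=WWOG U=WBGG R=ORYR D=BOYG L=BROW
Query: L face = BROW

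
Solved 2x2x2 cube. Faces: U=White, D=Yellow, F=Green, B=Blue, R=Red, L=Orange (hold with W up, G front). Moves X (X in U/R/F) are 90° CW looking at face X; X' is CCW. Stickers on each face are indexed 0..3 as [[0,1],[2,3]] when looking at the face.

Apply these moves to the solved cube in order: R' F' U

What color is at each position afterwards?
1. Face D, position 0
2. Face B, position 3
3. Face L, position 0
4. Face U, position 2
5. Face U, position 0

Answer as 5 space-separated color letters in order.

After move 1 (R'): R=RRRR U=WBWB F=GWGW D=YGYG B=YBYB
After move 2 (F'): F=WWGG U=WBRR R=GRYR D=OOYG L=OBOW
After move 3 (U): U=RWRB F=GRGG R=YBYR B=OBYB L=WWOW
Query 1: D[0] = O
Query 2: B[3] = B
Query 3: L[0] = W
Query 4: U[2] = R
Query 5: U[0] = R

Answer: O B W R R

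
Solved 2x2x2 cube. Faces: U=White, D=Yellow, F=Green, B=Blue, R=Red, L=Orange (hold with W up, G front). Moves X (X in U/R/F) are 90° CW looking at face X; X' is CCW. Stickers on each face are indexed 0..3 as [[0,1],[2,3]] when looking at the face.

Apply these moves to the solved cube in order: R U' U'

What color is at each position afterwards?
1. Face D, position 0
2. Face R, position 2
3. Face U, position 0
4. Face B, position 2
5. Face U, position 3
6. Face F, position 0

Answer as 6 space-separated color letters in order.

After move 1 (R): R=RRRR U=WGWG F=GYGY D=YBYB B=WBWB
After move 2 (U'): U=GGWW F=OOGY R=GYRR B=RRWB L=WBOO
After move 3 (U'): U=GWGW F=WBGY R=OORR B=GYWB L=RROO
Query 1: D[0] = Y
Query 2: R[2] = R
Query 3: U[0] = G
Query 4: B[2] = W
Query 5: U[3] = W
Query 6: F[0] = W

Answer: Y R G W W W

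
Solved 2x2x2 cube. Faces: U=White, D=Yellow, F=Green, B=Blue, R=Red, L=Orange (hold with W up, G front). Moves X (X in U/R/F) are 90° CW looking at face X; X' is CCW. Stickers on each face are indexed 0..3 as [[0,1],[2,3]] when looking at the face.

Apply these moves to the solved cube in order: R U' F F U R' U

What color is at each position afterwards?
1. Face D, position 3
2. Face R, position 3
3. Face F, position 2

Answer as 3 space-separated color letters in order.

After move 1 (R): R=RRRR U=WGWG F=GYGY D=YBYB B=WBWB
After move 2 (U'): U=GGWW F=OOGY R=GYRR B=RRWB L=WBOO
After move 3 (F): F=GOYO U=GGOB R=WYWR D=RGYB L=WYOB
After move 4 (F): F=YGOO U=GGBY R=OYBR D=WWYB L=WROG
After move 5 (U): U=BGYG F=OYOO R=RRBR B=WRWB L=YGOG
After move 6 (R'): R=RRRB U=BWYW F=OGOG D=WYYO B=BRWB
After move 7 (U): U=YBWW F=RROG R=BRRB B=YGWB L=OGOG
Query 1: D[3] = O
Query 2: R[3] = B
Query 3: F[2] = O

Answer: O B O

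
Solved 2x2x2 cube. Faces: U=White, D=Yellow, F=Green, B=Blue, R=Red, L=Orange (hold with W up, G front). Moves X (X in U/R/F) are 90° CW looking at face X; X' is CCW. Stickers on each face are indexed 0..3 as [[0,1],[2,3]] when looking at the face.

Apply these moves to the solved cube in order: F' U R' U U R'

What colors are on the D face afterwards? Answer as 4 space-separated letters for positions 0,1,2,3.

Answer: O W Y W

Derivation:
After move 1 (F'): F=GGGG U=WWRR R=YRYR D=OOYY L=OWOW
After move 2 (U): U=RWRW F=YRGG R=BBYR B=OWBB L=GGOW
After move 3 (R'): R=BRBY U=RBRO F=YWGW D=ORYG B=YWOB
After move 4 (U): U=RROB F=BRGW R=YWBY B=GGOB L=YWOW
After move 5 (U): U=ORBR F=YWGW R=GGBY B=YWOB L=BROW
After move 6 (R'): R=GYGB U=OOBY F=YRGR D=OWYW B=GWRB
Query: D face = OWYW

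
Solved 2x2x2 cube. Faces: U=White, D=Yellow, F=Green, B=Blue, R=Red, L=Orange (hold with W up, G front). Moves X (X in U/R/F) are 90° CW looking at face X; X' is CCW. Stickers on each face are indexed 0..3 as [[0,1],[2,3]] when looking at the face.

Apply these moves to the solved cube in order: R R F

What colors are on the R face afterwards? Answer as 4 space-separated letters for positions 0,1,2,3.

Answer: W R Y R

Derivation:
After move 1 (R): R=RRRR U=WGWG F=GYGY D=YBYB B=WBWB
After move 2 (R): R=RRRR U=WYWY F=GBGB D=YWYW B=GBGB
After move 3 (F): F=GGBB U=WYOO R=WRYR D=RRYW L=OYOW
Query: R face = WRYR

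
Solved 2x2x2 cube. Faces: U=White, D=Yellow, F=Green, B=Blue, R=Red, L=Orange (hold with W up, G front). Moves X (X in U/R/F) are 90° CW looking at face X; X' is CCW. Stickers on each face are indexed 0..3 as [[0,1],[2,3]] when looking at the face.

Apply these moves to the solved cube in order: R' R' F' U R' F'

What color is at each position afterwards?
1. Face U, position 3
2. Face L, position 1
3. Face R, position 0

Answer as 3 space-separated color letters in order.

After move 1 (R'): R=RRRR U=WBWB F=GWGW D=YGYG B=YBYB
After move 2 (R'): R=RRRR U=WYWY F=GBGB D=YWYW B=GBGB
After move 3 (F'): F=BBGG U=WYRR R=WRYR D=OOYW L=OYOW
After move 4 (U): U=RWRY F=WRGG R=GBYR B=OYGB L=BBOW
After move 5 (R'): R=BRGY U=RGRO F=WWGY D=ORYG B=WYOB
After move 6 (F'): F=WYWG U=RGBG R=RROY D=BWYG L=BOOR
Query 1: U[3] = G
Query 2: L[1] = O
Query 3: R[0] = R

Answer: G O R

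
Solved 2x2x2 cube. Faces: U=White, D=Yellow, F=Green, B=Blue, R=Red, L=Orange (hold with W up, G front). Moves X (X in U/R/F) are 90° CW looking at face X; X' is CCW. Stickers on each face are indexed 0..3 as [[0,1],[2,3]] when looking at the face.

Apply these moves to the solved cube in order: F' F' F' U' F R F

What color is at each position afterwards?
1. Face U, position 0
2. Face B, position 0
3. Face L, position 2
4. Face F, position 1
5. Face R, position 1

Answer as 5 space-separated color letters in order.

After move 1 (F'): F=GGGG U=WWRR R=YRYR D=OOYY L=OWOW
After move 2 (F'): F=GGGG U=WWYY R=OROR D=WWYY L=OROR
After move 3 (F'): F=GGGG U=WWOO R=WRWR D=RRYY L=OYOY
After move 4 (U'): U=WOWO F=OYGG R=GGWR B=WRBB L=BBOY
After move 5 (F): F=GOGY U=WOYB R=WGOR D=WGYY L=BROR
After move 6 (R): R=OWRG U=WOYY F=GGGY D=WBYW B=BROB
After move 7 (F): F=GGYG U=WORR R=YWYG D=ROYW L=BWOB
Query 1: U[0] = W
Query 2: B[0] = B
Query 3: L[2] = O
Query 4: F[1] = G
Query 5: R[1] = W

Answer: W B O G W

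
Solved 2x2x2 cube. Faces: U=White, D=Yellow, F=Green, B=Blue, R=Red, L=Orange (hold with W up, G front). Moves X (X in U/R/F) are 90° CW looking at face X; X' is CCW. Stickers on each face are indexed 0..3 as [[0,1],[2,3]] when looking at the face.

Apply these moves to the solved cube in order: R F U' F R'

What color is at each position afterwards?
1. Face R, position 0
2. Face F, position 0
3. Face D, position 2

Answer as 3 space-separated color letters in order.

After move 1 (R): R=RRRR U=WGWG F=GYGY D=YBYB B=WBWB
After move 2 (F): F=GGYY U=WGOO R=WRGR D=RRYB L=OYOB
After move 3 (U'): U=GOWO F=OYYY R=GGGR B=WRWB L=WBOB
After move 4 (F): F=YOYY U=GOBB R=WGOR D=GGYB L=WROR
After move 5 (R'): R=GRWO U=GWBW F=YOYB D=GOYY B=BRGB
Query 1: R[0] = G
Query 2: F[0] = Y
Query 3: D[2] = Y

Answer: G Y Y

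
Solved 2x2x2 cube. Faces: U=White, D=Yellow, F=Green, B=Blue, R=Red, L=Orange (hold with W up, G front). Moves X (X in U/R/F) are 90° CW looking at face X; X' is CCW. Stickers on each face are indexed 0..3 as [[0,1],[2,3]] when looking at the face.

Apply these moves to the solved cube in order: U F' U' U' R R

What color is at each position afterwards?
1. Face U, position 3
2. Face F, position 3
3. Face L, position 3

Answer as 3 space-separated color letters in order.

Answer: Y R W

Derivation:
After move 1 (U): U=WWWW F=RRGG R=BBRR B=OOBB L=GGOO
After move 2 (F'): F=RGRG U=WWBR R=YBYR D=GOYY L=GWOW
After move 3 (U'): U=WRWB F=GWRG R=RGYR B=YBBB L=OOOW
After move 4 (U'): U=RBWW F=OORG R=GWYR B=RGBB L=YBOW
After move 5 (R): R=YGRW U=ROWG F=OORY D=GBYR B=WGBB
After move 6 (R): R=RYWG U=ROWY F=OBRR D=GBYW B=GGOB
Query 1: U[3] = Y
Query 2: F[3] = R
Query 3: L[3] = W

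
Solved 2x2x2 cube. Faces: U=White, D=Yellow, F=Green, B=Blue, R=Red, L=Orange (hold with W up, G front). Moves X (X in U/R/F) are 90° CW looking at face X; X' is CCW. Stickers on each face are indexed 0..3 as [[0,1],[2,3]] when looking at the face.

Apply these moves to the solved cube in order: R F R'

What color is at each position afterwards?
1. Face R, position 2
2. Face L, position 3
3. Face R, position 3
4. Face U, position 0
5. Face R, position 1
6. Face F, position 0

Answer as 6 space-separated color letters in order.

After move 1 (R): R=RRRR U=WGWG F=GYGY D=YBYB B=WBWB
After move 2 (F): F=GGYY U=WGOO R=WRGR D=RRYB L=OYOB
After move 3 (R'): R=RRWG U=WWOW F=GGYO D=RGYY B=BBRB
Query 1: R[2] = W
Query 2: L[3] = B
Query 3: R[3] = G
Query 4: U[0] = W
Query 5: R[1] = R
Query 6: F[0] = G

Answer: W B G W R G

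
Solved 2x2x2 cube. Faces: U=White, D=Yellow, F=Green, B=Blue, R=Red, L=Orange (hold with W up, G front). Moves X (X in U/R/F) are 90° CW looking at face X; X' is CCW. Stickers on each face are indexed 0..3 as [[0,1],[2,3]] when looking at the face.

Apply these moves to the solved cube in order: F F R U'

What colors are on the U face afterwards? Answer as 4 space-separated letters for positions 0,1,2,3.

After move 1 (F): F=GGGG U=WWOO R=WRWR D=RRYY L=OYOY
After move 2 (F): F=GGGG U=WWYY R=OROR D=WWYY L=OROR
After move 3 (R): R=OORR U=WGYG F=GWGY D=WBYB B=YBWB
After move 4 (U'): U=GGWY F=ORGY R=GWRR B=OOWB L=YBOR
Query: U face = GGWY

Answer: G G W Y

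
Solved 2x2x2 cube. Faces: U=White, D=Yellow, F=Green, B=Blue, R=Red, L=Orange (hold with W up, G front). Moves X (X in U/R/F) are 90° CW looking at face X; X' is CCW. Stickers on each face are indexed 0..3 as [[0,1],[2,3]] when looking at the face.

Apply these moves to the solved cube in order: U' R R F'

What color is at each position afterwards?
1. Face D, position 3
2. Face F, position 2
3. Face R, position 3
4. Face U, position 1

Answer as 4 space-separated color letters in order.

After move 1 (U'): U=WWWW F=OOGG R=GGRR B=RRBB L=BBOO
After move 2 (R): R=RGRG U=WOWG F=OYGY D=YBYR B=WRWB
After move 3 (R): R=RRGG U=WYWY F=OBGR D=YWYW B=GROB
After move 4 (F'): F=BROG U=WYRG R=WRYG D=BOYW L=BYOW
Query 1: D[3] = W
Query 2: F[2] = O
Query 3: R[3] = G
Query 4: U[1] = Y

Answer: W O G Y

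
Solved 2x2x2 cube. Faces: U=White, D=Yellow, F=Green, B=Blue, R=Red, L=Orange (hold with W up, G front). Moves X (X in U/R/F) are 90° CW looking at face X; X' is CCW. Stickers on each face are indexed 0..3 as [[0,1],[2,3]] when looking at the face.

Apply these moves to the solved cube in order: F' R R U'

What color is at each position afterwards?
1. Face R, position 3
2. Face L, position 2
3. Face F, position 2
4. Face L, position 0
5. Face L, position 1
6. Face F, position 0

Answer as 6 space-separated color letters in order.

After move 1 (F'): F=GGGG U=WWRR R=YRYR D=OOYY L=OWOW
After move 2 (R): R=YYRR U=WGRG F=GOGY D=OBYB B=RBWB
After move 3 (R): R=RYRY U=WORY F=GBGB D=OWYR B=GBGB
After move 4 (U'): U=OYWR F=OWGB R=GBRY B=RYGB L=GBOW
Query 1: R[3] = Y
Query 2: L[2] = O
Query 3: F[2] = G
Query 4: L[0] = G
Query 5: L[1] = B
Query 6: F[0] = O

Answer: Y O G G B O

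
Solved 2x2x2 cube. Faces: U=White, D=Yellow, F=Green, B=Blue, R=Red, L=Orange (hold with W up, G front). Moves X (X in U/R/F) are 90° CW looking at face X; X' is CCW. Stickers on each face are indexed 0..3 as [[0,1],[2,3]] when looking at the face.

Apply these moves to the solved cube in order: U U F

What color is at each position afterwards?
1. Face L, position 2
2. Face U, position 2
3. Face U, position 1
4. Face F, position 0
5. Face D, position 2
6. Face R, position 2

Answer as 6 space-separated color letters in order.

Answer: O O W G Y W

Derivation:
After move 1 (U): U=WWWW F=RRGG R=BBRR B=OOBB L=GGOO
After move 2 (U): U=WWWW F=BBGG R=OORR B=GGBB L=RROO
After move 3 (F): F=GBGB U=WWOR R=WOWR D=ROYY L=RYOY
Query 1: L[2] = O
Query 2: U[2] = O
Query 3: U[1] = W
Query 4: F[0] = G
Query 5: D[2] = Y
Query 6: R[2] = W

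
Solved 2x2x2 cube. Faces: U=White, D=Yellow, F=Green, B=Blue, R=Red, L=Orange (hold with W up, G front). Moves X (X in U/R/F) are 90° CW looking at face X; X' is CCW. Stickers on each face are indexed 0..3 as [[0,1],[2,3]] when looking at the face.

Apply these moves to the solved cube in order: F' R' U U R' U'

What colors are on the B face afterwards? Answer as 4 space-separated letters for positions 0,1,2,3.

Answer: W Y G B

Derivation:
After move 1 (F'): F=GGGG U=WWRR R=YRYR D=OOYY L=OWOW
After move 2 (R'): R=RRYY U=WBRB F=GWGR D=OGYG B=YBOB
After move 3 (U): U=RWBB F=RRGR R=YBYY B=OWOB L=GWOW
After move 4 (U): U=BRBW F=YBGR R=OWYY B=GWOB L=RROW
After move 5 (R'): R=WYOY U=BOBG F=YRGW D=OBYR B=GWGB
After move 6 (U'): U=OGBB F=RRGW R=YROY B=WYGB L=GWOW
Query: B face = WYGB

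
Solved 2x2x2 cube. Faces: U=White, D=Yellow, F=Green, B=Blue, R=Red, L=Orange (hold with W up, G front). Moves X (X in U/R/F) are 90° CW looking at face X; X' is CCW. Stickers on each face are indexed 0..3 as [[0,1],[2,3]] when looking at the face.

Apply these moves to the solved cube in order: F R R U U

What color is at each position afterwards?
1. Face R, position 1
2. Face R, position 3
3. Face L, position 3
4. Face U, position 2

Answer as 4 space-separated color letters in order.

After move 1 (F): F=GGGG U=WWOO R=WRWR D=RRYY L=OYOY
After move 2 (R): R=WWRR U=WGOG F=GRGY D=RBYB B=OBWB
After move 3 (R): R=RWRW U=WROY F=GBGB D=RWYO B=GBGB
After move 4 (U): U=OWYR F=RWGB R=GBRW B=OYGB L=GBOY
After move 5 (U): U=YORW F=GBGB R=OYRW B=GBGB L=RWOY
Query 1: R[1] = Y
Query 2: R[3] = W
Query 3: L[3] = Y
Query 4: U[2] = R

Answer: Y W Y R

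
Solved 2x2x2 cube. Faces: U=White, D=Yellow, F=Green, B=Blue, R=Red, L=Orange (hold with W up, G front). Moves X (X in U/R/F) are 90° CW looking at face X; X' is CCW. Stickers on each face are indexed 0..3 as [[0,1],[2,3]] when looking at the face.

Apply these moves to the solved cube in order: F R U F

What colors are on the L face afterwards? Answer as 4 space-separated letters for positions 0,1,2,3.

Answer: G R O B

Derivation:
After move 1 (F): F=GGGG U=WWOO R=WRWR D=RRYY L=OYOY
After move 2 (R): R=WWRR U=WGOG F=GRGY D=RBYB B=OBWB
After move 3 (U): U=OWGG F=WWGY R=OBRR B=OYWB L=GROY
After move 4 (F): F=GWYW U=OWYR R=GBGR D=ROYB L=GROB
Query: L face = GROB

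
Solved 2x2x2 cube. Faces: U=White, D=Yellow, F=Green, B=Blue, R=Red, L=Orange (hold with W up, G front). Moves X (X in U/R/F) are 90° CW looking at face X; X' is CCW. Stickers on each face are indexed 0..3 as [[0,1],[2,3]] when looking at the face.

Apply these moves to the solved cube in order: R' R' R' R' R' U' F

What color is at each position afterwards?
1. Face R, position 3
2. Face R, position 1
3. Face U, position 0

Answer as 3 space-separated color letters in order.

After move 1 (R'): R=RRRR U=WBWB F=GWGW D=YGYG B=YBYB
After move 2 (R'): R=RRRR U=WYWY F=GBGB D=YWYW B=GBGB
After move 3 (R'): R=RRRR U=WGWG F=GYGY D=YBYB B=WBWB
After move 4 (R'): R=RRRR U=WWWW F=GGGG D=YYYY B=BBBB
After move 5 (R'): R=RRRR U=WBWB F=GWGW D=YGYG B=YBYB
After move 6 (U'): U=BBWW F=OOGW R=GWRR B=RRYB L=YBOO
After move 7 (F): F=GOWO U=BBOB R=WWWR D=RGYG L=YYOG
Query 1: R[3] = R
Query 2: R[1] = W
Query 3: U[0] = B

Answer: R W B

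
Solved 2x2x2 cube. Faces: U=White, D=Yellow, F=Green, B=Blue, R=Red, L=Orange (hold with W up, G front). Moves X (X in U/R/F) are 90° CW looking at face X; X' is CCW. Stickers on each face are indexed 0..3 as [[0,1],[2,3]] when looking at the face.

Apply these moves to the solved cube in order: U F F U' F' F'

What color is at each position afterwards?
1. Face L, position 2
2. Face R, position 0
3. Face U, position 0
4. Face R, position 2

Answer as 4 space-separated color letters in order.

After move 1 (U): U=WWWW F=RRGG R=BBRR B=OOBB L=GGOO
After move 2 (F): F=GRGR U=WWOG R=WBWR D=RBYY L=GYOY
After move 3 (F): F=GGRR U=WWYY R=OBGR D=WWYY L=GROB
After move 4 (U'): U=WYWY F=GRRR R=GGGR B=OBBB L=OOOB
After move 5 (F'): F=RRGR U=WYGG R=WGWR D=OBYY L=OYOW
After move 6 (F'): F=RRRG U=WYWW R=BGOR D=YWYY L=OGOG
Query 1: L[2] = O
Query 2: R[0] = B
Query 3: U[0] = W
Query 4: R[2] = O

Answer: O B W O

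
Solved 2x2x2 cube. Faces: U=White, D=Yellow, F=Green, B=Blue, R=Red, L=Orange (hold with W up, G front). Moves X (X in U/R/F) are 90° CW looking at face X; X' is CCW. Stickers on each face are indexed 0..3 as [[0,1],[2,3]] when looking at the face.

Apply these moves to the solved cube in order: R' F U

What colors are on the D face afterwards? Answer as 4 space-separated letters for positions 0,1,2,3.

Answer: R R Y G

Derivation:
After move 1 (R'): R=RRRR U=WBWB F=GWGW D=YGYG B=YBYB
After move 2 (F): F=GGWW U=WBOO R=WRBR D=RRYG L=OYOG
After move 3 (U): U=OWOB F=WRWW R=YBBR B=OYYB L=GGOG
Query: D face = RRYG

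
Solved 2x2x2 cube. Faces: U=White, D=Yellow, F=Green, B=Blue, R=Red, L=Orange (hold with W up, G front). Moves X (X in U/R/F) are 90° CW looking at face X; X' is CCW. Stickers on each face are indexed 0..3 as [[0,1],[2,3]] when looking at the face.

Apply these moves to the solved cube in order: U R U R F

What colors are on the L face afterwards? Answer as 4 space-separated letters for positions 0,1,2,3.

After move 1 (U): U=WWWW F=RRGG R=BBRR B=OOBB L=GGOO
After move 2 (R): R=RBRB U=WRWG F=RYGY D=YBYO B=WOWB
After move 3 (U): U=WWGR F=RBGY R=WORB B=GGWB L=RYOO
After move 4 (R): R=RWBO U=WBGY F=RBGO D=YWYG B=RGWB
After move 5 (F): F=GROB U=WBOY R=GWYO D=BRYG L=RYOW
Query: L face = RYOW

Answer: R Y O W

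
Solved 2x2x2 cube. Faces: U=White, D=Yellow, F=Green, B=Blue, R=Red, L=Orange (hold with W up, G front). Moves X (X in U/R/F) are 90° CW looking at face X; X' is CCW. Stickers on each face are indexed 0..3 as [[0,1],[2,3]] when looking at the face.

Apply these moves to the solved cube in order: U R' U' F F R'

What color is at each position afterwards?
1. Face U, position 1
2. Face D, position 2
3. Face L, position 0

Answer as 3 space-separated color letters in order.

Answer: Y Y Y

Derivation:
After move 1 (U): U=WWWW F=RRGG R=BBRR B=OOBB L=GGOO
After move 2 (R'): R=BRBR U=WBWO F=RWGW D=YRYG B=YOYB
After move 3 (U'): U=BOWW F=GGGW R=RWBR B=BRYB L=YOOO
After move 4 (F): F=GGWG U=BOOO R=WWWR D=BRYG L=YYOR
After move 5 (F): F=WGGG U=BORY R=OWOR D=WWYG L=YBOR
After move 6 (R'): R=WROO U=BYRB F=WOGY D=WGYG B=GRWB
Query 1: U[1] = Y
Query 2: D[2] = Y
Query 3: L[0] = Y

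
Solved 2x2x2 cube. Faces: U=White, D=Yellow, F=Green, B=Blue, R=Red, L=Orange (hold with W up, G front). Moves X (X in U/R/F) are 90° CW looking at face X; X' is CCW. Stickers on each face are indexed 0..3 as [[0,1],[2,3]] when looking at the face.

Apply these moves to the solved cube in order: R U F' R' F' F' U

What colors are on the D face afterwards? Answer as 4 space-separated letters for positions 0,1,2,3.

After move 1 (R): R=RRRR U=WGWG F=GYGY D=YBYB B=WBWB
After move 2 (U): U=WWGG F=RRGY R=WBRR B=OOWB L=GYOO
After move 3 (F'): F=RYRG U=WWWR R=BBYR D=YOYB L=GGOG
After move 4 (R'): R=BRBY U=WWWO F=RWRR D=YYYG B=BOOB
After move 5 (F'): F=WRRR U=WWBB R=YRYY D=GGYG L=GOOW
After move 6 (F'): F=RRWR U=WWYY R=GRGY D=OWYG L=GBOB
After move 7 (U): U=YWYW F=GRWR R=BOGY B=GBOB L=RROB
Query: D face = OWYG

Answer: O W Y G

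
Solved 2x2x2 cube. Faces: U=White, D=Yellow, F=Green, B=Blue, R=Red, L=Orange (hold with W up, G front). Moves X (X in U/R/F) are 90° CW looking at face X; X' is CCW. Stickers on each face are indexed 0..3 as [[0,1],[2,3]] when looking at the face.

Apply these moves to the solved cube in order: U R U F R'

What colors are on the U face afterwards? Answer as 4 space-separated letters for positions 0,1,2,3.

Answer: W W O G

Derivation:
After move 1 (U): U=WWWW F=RRGG R=BBRR B=OOBB L=GGOO
After move 2 (R): R=RBRB U=WRWG F=RYGY D=YBYO B=WOWB
After move 3 (U): U=WWGR F=RBGY R=WORB B=GGWB L=RYOO
After move 4 (F): F=GRYB U=WWOY R=GORB D=RWYO L=RYOB
After move 5 (R'): R=OBGR U=WWOG F=GWYY D=RRYB B=OGWB
Query: U face = WWOG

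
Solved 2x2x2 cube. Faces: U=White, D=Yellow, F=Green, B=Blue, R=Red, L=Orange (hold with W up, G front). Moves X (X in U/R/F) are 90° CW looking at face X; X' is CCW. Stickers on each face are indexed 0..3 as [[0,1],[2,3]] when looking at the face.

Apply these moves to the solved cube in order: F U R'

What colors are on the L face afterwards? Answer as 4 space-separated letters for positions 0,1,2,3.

After move 1 (F): F=GGGG U=WWOO R=WRWR D=RRYY L=OYOY
After move 2 (U): U=OWOW F=WRGG R=BBWR B=OYBB L=GGOY
After move 3 (R'): R=BRBW U=OBOO F=WWGW D=RRYG B=YYRB
Query: L face = GGOY

Answer: G G O Y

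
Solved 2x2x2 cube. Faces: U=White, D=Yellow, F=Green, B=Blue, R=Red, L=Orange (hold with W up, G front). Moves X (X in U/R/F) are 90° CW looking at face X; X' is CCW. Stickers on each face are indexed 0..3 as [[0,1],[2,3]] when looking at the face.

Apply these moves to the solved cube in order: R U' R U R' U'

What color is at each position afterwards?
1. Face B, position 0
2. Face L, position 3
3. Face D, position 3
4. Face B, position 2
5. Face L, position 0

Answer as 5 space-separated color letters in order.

After move 1 (R): R=RRRR U=WGWG F=GYGY D=YBYB B=WBWB
After move 2 (U'): U=GGWW F=OOGY R=GYRR B=RRWB L=WBOO
After move 3 (R): R=RGRY U=GOWY F=OBGB D=YWYR B=WRGB
After move 4 (U): U=WGYO F=RGGB R=WRRY B=WBGB L=OBOO
After move 5 (R'): R=RYWR U=WGYW F=RGGO D=YGYB B=RBWB
After move 6 (U'): U=GWWY F=OBGO R=RGWR B=RYWB L=RBOO
Query 1: B[0] = R
Query 2: L[3] = O
Query 3: D[3] = B
Query 4: B[2] = W
Query 5: L[0] = R

Answer: R O B W R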